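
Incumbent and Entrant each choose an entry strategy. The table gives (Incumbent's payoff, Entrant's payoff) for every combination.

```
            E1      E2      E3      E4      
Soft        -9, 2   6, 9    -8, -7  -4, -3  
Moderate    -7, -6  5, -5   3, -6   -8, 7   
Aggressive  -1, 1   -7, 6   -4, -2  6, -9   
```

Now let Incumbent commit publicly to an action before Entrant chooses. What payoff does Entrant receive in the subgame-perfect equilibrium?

Backward induction with Incumbent moving first.
- Soft: BR = E2, leader payoff 6.
- Moderate: BR = E4, leader payoff -8.
- Aggressive: BR = E2, leader payoff -7.
Maximizing over 6, -8, -7, Incumbent chooses Soft. Subgame-perfect outcome: (Soft, E2) with payoffs (6, 9).

9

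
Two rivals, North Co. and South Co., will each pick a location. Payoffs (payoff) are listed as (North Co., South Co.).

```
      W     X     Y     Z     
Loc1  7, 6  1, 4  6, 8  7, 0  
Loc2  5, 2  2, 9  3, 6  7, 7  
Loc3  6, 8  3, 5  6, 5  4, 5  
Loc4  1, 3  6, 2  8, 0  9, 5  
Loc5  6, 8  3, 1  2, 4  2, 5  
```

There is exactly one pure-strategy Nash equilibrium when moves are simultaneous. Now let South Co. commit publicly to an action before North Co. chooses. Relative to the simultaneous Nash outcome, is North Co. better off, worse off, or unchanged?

worse off

Solve by backward induction (South Co. leads).
- W → North Co. plays Loc1 (best of 7, 5, 6, 1, 6); South Co. gets 6.
- X → North Co. plays Loc4 (best of 1, 2, 3, 6, 3); South Co. gets 2.
- Y → North Co. plays Loc4 (best of 6, 3, 6, 8, 2); South Co. gets 0.
- Z → North Co. plays Loc4 (best of 7, 7, 4, 9, 2); South Co. gets 5.
South Co.'s induced payoffs are 6, 2, 0, 5, so South Co. commits to W. Subgame-perfect outcome: (Loc1, W) with payoffs (7, 6).
Now find the simultaneous Nash equilibrium.
North Co.'s best replies: W→Loc1; X→Loc4; Y→Loc4; Z→Loc4.
South Co.'s best replies: Loc1→Y; Loc2→X; Loc3→W; Loc4→Z; Loc5→W.
The unique mutual best reply is (Loc4, Z), giving (9, 5).
North Co. earns 7 sequentially versus 9 at the Nash outcome: worse off.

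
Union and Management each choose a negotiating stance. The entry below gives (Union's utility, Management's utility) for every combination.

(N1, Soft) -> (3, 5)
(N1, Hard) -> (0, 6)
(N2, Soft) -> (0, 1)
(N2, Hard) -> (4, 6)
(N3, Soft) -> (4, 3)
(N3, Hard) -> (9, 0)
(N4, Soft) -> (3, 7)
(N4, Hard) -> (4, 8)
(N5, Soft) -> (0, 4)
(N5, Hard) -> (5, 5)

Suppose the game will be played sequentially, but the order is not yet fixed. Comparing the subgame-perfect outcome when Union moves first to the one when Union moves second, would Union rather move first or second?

first

If Union leads: Management's best replies are N1→Hard, N2→Hard, N3→Soft, N4→Hard, N5→Hard; Union's induced payoffs 0, 4, 4, 4, 5; outcome (N5, Hard), payoffs (5, 5).
If Management leads: Union's best replies are Soft→N3, Hard→N3; Management's induced payoffs 3, 0; outcome (N3, Soft), payoffs (4, 3).
Union gets 5 moving first and 4 moving second, so Union prefers to move first.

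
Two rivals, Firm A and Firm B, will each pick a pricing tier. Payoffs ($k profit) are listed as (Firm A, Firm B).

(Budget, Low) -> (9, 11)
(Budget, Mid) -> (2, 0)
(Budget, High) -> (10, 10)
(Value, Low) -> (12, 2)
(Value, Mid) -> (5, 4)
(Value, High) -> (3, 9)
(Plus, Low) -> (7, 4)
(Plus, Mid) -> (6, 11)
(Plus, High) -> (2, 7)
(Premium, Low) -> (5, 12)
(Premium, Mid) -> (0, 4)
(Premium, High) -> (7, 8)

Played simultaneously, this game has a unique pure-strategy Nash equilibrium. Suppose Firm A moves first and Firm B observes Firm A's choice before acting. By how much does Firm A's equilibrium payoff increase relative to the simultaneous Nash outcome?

3

Firm B best-responds to each possible Firm A move:
- Budget: Firm B compares 11, 0, 10 and picks Low; Firm A would get 9.
- Value: Firm B compares 2, 4, 9 and picks High; Firm A would get 3.
- Plus: Firm B compares 4, 11, 7 and picks Mid; Firm A would get 6.
- Premium: Firm B compares 12, 4, 8 and picks Low; Firm A would get 5.
Maximizing over 9, 3, 6, 5, Firm A chooses Budget. Subgame-perfect outcome: (Budget, Low) with payoffs (9, 11).
Now find the simultaneous Nash equilibrium.
Firm A's best replies: Low→Value; Mid→Plus; High→Budget.
Firm B's best replies: Budget→Low; Value→High; Plus→Mid; Premium→Low.
Only (Plus, Mid) has each player best-responding; Nash payoffs (6, 11).
Firm A's commitment gain: 9 − 6 = 3.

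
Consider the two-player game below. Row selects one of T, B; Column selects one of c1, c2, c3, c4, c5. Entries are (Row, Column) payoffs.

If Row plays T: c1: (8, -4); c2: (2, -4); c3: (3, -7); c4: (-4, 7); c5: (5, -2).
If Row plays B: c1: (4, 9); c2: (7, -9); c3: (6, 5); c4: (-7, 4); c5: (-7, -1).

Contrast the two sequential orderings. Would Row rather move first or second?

first

If Row leads: Column's best replies are T→c4, B→c1; Row's induced payoffs -4, 4; outcome (B, c1), payoffs (4, 9).
If Column leads: Row's best replies are c1→T, c2→B, c3→B, c4→T, c5→T; Column's induced payoffs -4, -9, 5, 7, -2; outcome (T, c4), payoffs (-4, 7).
Row gets 4 moving first and -4 moving second, so Row prefers to move first.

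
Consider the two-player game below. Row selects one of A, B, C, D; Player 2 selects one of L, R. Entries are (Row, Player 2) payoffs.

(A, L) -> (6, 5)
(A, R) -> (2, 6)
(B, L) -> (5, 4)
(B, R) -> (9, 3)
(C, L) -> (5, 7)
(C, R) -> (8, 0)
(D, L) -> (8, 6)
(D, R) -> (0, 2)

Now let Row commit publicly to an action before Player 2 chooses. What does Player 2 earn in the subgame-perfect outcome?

6

Backward induction with Row moving first.
- A → Player 2 plays R (best of 5, 6); Row gets 2.
- B → Player 2 plays L (best of 4, 3); Row gets 5.
- C → Player 2 plays L (best of 7, 0); Row gets 5.
- D → Player 2 plays L (best of 6, 2); Row gets 8.
Row's induced payoffs are 2, 5, 5, 8, so Row commits to D. Subgame-perfect outcome: (D, L) with payoffs (8, 6).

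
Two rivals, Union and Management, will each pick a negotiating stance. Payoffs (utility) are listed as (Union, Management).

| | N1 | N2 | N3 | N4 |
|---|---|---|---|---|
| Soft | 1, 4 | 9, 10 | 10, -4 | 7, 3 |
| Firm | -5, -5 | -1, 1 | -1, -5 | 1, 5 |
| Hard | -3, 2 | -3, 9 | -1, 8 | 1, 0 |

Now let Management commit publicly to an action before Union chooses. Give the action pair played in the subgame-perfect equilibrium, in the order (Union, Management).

Solve by backward induction (Management leads).
- N1: Union compares 1, -5, -3 and picks Soft; Management would get 4.
- N2: Union compares 9, -1, -3 and picks Soft; Management would get 10.
- N3: Union compares 10, -1, -1 and picks Soft; Management would get -4.
- N4: Union compares 7, 1, 1 and picks Soft; Management would get 3.
Maximizing over 4, 10, -4, 3, Management chooses N2. Subgame-perfect outcome: (Soft, N2) with payoffs (9, 10).

(Soft, N2)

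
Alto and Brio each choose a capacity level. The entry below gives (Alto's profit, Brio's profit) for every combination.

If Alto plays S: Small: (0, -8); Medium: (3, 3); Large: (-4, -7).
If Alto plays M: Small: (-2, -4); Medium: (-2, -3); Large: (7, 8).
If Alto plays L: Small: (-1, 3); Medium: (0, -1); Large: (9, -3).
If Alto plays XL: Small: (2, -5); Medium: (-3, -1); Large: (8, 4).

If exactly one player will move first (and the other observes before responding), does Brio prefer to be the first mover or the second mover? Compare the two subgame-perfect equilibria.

second

If Alto leads: Brio's best replies are S→Medium, M→Large, L→Small, XL→Large; Alto's induced payoffs 3, 7, -1, 8; outcome (XL, Large), payoffs (8, 4).
If Brio leads: Alto's best replies are Small→XL, Medium→S, Large→L; Brio's induced payoffs -5, 3, -3; outcome (S, Medium), payoffs (3, 3).
Brio gets 3 moving first and 4 moving second, so Brio prefers to move second.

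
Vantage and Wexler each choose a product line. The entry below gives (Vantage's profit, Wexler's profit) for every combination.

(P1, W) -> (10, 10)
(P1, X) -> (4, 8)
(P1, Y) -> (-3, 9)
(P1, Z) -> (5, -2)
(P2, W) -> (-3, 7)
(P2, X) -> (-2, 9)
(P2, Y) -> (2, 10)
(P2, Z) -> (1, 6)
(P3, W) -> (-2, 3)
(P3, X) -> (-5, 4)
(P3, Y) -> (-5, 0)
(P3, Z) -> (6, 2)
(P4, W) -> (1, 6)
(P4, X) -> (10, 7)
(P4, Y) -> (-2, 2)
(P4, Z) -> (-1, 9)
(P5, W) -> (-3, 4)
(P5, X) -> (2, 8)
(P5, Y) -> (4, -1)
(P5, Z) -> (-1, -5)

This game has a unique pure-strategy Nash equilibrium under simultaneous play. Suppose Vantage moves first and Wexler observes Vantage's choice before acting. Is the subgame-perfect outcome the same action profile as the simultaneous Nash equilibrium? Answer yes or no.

Wexler best-responds to each possible Vantage move:
- P1: BR = W, leader payoff 10.
- P2: BR = Y, leader payoff 2.
- P3: BR = X, leader payoff -5.
- P4: BR = Z, leader payoff -1.
- P5: BR = X, leader payoff 2.
Maximizing over 10, 2, -5, -1, 2, Vantage chooses P1. Subgame-perfect outcome: (P1, W) with payoffs (10, 10).
Under simultaneous play:
Vantage's best replies: W→P1; X→P4; Y→P5; Z→P3.
Wexler's best replies: P1→W; P2→Y; P3→X; P4→Z; P5→X.
The unique mutual best reply is (P1, W), giving (10, 10).
Sequential outcome (P1, W) coincides with the Nash profile (P1, W).

yes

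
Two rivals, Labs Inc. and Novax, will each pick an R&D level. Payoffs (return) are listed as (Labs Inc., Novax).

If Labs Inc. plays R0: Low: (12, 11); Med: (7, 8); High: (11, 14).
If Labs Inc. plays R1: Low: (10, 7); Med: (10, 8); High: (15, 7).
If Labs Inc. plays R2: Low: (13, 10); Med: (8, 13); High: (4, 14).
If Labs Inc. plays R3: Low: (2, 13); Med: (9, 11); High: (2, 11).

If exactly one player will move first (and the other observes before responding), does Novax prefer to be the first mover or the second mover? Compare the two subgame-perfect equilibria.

If Labs Inc. leads: Novax's best replies are R0→High, R1→Med, R2→High, R3→Low; Labs Inc.'s induced payoffs 11, 10, 4, 2; outcome (R0, High), payoffs (11, 14).
If Novax leads: Labs Inc.'s best replies are Low→R2, Med→R1, High→R1; Novax's induced payoffs 10, 8, 7; outcome (R2, Low), payoffs (13, 10).
Novax gets 10 moving first and 14 moving second, so Novax prefers to move second.

second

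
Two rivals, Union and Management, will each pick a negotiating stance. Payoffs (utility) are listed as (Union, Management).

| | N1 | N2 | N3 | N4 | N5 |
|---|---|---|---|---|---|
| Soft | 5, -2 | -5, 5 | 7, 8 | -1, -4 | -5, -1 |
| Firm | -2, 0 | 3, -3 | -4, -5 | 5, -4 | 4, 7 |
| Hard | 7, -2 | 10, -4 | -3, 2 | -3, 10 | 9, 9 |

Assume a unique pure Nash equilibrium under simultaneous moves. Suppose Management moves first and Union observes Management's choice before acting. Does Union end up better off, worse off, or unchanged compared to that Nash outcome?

Union best-responds to each possible Management move:
- N1: Union compares 5, -2, 7 and picks Hard; Management would get -2.
- N2: Union compares -5, 3, 10 and picks Hard; Management would get -4.
- N3: Union compares 7, -4, -3 and picks Soft; Management would get 8.
- N4: Union compares -1, 5, -3 and picks Firm; Management would get -4.
- N5: Union compares -5, 4, 9 and picks Hard; Management would get 9.
Maximizing over -2, -4, 8, -4, 9, Management chooses N5. Subgame-perfect outcome: (Hard, N5) with payoffs (9, 9).
Under simultaneous play:
Union's best replies: N1→Hard; N2→Hard; N3→Soft; N4→Firm; N5→Hard.
Management's best replies: Soft→N3; Firm→N5; Hard→N4.
Only (Soft, N3) has each player best-responding; Nash payoffs (7, 8).
Union earns 9 sequentially versus 7 at the Nash outcome: better off.

better off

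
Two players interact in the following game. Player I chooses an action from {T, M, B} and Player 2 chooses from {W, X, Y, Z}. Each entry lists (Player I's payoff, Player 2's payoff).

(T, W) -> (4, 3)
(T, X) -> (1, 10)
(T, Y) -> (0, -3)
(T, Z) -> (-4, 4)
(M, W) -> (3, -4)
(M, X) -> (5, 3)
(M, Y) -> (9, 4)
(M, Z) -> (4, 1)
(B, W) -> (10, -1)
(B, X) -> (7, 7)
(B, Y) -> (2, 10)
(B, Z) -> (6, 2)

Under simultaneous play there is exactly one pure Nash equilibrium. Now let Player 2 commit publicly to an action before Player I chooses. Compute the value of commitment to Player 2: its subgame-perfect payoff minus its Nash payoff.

3

Solve by backward induction (Player 2 leads).
- W: BR = B, leader payoff -1.
- X: BR = B, leader payoff 7.
- Y: BR = M, leader payoff 4.
- Z: BR = B, leader payoff 2.
Maximizing over -1, 7, 4, 2, Player 2 chooses X. Subgame-perfect outcome: (B, X) with payoffs (7, 7).
Under simultaneous play:
Player I's best replies: W→B; X→B; Y→M; Z→B.
Player 2's best replies: T→X; M→Y; B→Y.
The unique mutual best reply is (M, Y), giving (9, 4).
Player 2's commitment gain: 7 − 4 = 3.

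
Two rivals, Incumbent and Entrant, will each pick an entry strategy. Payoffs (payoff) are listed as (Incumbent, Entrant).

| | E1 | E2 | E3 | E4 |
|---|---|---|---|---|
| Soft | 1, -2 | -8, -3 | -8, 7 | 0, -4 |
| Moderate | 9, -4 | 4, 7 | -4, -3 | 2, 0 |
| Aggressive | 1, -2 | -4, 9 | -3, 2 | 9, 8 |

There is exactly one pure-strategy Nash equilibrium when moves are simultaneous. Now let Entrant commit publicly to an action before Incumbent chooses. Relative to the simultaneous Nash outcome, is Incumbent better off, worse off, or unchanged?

Backward induction with Entrant moving first.
- E1 → Incumbent plays Moderate (best of 1, 9, 1); Entrant gets -4.
- E2 → Incumbent plays Moderate (best of -8, 4, -4); Entrant gets 7.
- E3 → Incumbent plays Aggressive (best of -8, -4, -3); Entrant gets 2.
- E4 → Incumbent plays Aggressive (best of 0, 2, 9); Entrant gets 8.
Maximizing over -4, 7, 2, 8, Entrant chooses E4. Subgame-perfect outcome: (Aggressive, E4) with payoffs (9, 8).
Under simultaneous play:
Incumbent's best replies: E1→Moderate; E2→Moderate; E3→Aggressive; E4→Aggressive.
Entrant's best replies: Soft→E3; Moderate→E2; Aggressive→E2.
The unique mutual best reply is (Moderate, E2), giving (4, 7).
Incumbent earns 9 sequentially versus 4 at the Nash outcome: better off.

better off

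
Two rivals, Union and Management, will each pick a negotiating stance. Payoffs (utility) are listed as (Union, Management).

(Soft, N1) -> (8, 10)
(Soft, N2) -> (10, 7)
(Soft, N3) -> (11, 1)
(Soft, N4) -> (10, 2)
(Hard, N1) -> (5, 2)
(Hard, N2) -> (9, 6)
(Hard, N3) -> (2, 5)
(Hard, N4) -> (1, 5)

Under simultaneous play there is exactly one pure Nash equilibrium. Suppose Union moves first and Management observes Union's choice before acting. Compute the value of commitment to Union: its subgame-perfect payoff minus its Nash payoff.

Backward induction with Union moving first.
- Soft: BR = N1, leader payoff 8.
- Hard: BR = N2, leader payoff 9.
Maximizing over 8, 9, Union chooses Hard. Subgame-perfect outcome: (Hard, N2) with payoffs (9, 6).
For the simultaneous game, intersect best replies.
Union's best replies: N1→Soft; N2→Soft; N3→Soft; N4→Soft.
Management's best replies: Soft→N1; Hard→N2.
The unique mutual best reply is (Soft, N1), giving (8, 10).
Union's commitment gain: 9 − 8 = 1.

1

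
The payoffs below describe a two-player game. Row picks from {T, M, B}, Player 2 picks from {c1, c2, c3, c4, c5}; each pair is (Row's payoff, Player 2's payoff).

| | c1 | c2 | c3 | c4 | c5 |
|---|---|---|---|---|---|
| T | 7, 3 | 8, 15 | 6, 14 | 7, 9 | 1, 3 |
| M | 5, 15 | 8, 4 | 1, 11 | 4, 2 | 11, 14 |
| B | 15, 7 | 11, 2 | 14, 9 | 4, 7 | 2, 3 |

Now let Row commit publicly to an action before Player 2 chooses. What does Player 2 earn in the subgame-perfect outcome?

Player 2 best-responds to each possible Row move:
- T: Player 2 compares 3, 15, 14, 9, 3 and picks c2; Row would get 8.
- M: Player 2 compares 15, 4, 11, 2, 14 and picks c1; Row would get 5.
- B: Player 2 compares 7, 2, 9, 7, 3 and picks c3; Row would get 14.
Row's induced payoffs are 8, 5, 14, so Row commits to B. Subgame-perfect outcome: (B, c3) with payoffs (14, 9).

9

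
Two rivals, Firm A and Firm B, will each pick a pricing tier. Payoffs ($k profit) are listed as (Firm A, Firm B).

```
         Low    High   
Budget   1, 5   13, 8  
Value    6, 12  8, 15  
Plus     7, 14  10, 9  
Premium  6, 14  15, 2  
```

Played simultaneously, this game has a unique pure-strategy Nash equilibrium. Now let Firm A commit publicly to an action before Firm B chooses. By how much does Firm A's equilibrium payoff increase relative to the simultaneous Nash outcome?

Solve by backward induction (Firm A leads).
- Budget → Firm B plays High (best of 5, 8); Firm A gets 13.
- Value → Firm B plays High (best of 12, 15); Firm A gets 8.
- Plus → Firm B plays Low (best of 14, 9); Firm A gets 7.
- Premium → Firm B plays Low (best of 14, 2); Firm A gets 6.
Maximizing over 13, 8, 7, 6, Firm A chooses Budget. Subgame-perfect outcome: (Budget, High) with payoffs (13, 8).
For the simultaneous game, intersect best replies.
Firm A's best replies: Low→Plus; High→Premium.
Firm B's best replies: Budget→High; Value→High; Plus→Low; Premium→Low.
Only (Plus, Low) has each player best-responding; Nash payoffs (7, 14).
Firm A's commitment gain: 13 − 7 = 6.

6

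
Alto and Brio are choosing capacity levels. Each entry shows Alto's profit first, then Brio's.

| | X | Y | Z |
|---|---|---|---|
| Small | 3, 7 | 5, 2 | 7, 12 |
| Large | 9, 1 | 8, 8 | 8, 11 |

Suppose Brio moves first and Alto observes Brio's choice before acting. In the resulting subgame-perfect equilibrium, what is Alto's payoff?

8

Alto best-responds to each possible Brio move:
- X: BR = Large, leader payoff 1.
- Y: BR = Large, leader payoff 8.
- Z: BR = Large, leader payoff 11.
Maximizing over 1, 8, 11, Brio chooses Z. Subgame-perfect outcome: (Large, Z) with payoffs (8, 11).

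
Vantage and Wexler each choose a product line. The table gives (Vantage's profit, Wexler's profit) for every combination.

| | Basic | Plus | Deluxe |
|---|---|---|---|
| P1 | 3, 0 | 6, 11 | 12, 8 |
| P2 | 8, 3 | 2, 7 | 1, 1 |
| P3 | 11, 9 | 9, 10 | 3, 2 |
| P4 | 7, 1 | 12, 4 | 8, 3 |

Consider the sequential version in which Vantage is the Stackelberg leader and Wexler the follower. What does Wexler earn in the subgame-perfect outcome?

4

Backward induction with Vantage moving first.
- P1: BR = Plus, leader payoff 6.
- P2: BR = Plus, leader payoff 2.
- P3: BR = Plus, leader payoff 9.
- P4: BR = Plus, leader payoff 12.
Maximizing over 6, 2, 9, 12, Vantage chooses P4. Subgame-perfect outcome: (P4, Plus) with payoffs (12, 4).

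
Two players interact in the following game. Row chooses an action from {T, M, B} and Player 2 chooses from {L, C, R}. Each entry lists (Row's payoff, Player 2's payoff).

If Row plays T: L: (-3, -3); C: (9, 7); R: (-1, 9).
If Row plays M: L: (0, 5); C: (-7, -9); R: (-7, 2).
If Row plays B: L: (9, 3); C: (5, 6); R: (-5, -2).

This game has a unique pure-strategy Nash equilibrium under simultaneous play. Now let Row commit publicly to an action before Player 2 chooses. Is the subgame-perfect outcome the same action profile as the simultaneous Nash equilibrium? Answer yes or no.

no

Work backward from Player 2's decision.
- T: BR = R, leader payoff -1.
- M: BR = L, leader payoff 0.
- B: BR = C, leader payoff 5.
Among -1, 0, 5, the best is 5 at B. Subgame-perfect outcome: (B, C) with payoffs (5, 6).
Under simultaneous play:
Row's best replies: L→B; C→T; R→T.
Player 2's best replies: T→R; M→L; B→C.
Only (T, R) has each player best-responding; Nash payoffs (-1, 9).
Sequential outcome (B, C) differs from the Nash profile (T, R).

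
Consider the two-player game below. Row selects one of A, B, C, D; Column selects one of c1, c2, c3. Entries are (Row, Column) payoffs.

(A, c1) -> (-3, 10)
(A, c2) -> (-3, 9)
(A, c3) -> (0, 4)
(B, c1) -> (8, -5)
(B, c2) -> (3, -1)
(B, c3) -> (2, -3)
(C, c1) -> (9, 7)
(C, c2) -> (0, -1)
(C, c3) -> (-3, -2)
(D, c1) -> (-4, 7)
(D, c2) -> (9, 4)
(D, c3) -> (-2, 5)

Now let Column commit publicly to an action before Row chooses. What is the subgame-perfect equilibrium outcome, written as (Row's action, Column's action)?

(C, c1)

Backward induction with Column moving first.
- c1: Row compares -3, 8, 9, -4 and picks C; Column would get 7.
- c2: Row compares -3, 3, 0, 9 and picks D; Column would get 4.
- c3: Row compares 0, 2, -3, -2 and picks B; Column would get -3.
Maximizing over 7, 4, -3, Column chooses c1. Subgame-perfect outcome: (C, c1) with payoffs (9, 7).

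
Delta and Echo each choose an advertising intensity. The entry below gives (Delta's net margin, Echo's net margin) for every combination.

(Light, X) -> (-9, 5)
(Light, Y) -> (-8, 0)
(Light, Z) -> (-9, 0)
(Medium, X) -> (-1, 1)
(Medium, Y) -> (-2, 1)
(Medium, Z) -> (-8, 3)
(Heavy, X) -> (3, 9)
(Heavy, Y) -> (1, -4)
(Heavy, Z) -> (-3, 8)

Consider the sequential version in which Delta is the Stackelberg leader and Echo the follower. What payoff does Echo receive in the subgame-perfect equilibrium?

9

Backward induction with Delta moving first.
- Light → Echo plays X (best of 5, 0, 0); Delta gets -9.
- Medium → Echo plays Z (best of 1, 1, 3); Delta gets -8.
- Heavy → Echo plays X (best of 9, -4, 8); Delta gets 3.
Among -9, -8, 3, the best is 3 at Heavy. Subgame-perfect outcome: (Heavy, X) with payoffs (3, 9).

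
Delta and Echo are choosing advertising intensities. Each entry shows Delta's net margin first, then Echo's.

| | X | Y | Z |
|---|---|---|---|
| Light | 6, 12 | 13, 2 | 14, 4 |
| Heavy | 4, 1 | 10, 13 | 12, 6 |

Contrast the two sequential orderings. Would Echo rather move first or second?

If Delta leads: Echo's best replies are Light→X, Heavy→Y; Delta's induced payoffs 6, 10; outcome (Heavy, Y), payoffs (10, 13).
If Echo leads: Delta's best replies are X→Light, Y→Light, Z→Light; Echo's induced payoffs 12, 2, 4; outcome (Light, X), payoffs (6, 12).
Echo gets 12 moving first and 13 moving second, so Echo prefers to move second.

second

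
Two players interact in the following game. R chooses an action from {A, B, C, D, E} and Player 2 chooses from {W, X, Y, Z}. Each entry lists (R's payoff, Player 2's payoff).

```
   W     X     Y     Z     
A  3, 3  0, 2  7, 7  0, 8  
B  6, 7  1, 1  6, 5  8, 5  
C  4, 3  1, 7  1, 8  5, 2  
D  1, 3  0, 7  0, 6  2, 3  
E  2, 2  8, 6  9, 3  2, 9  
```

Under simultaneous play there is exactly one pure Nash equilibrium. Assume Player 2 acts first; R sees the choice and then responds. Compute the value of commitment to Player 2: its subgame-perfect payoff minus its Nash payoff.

Solve by backward induction (Player 2 leads).
- W → R plays B (best of 3, 6, 4, 1, 2); Player 2 gets 7.
- X → R plays E (best of 0, 1, 1, 0, 8); Player 2 gets 6.
- Y → R plays E (best of 7, 6, 1, 0, 9); Player 2 gets 3.
- Z → R plays B (best of 0, 8, 5, 2, 2); Player 2 gets 5.
Among 7, 6, 3, 5, the best is 7 at W. Subgame-perfect outcome: (B, W) with payoffs (6, 7).
Now find the simultaneous Nash equilibrium.
R's best replies: W→B; X→E; Y→E; Z→B.
Player 2's best replies: A→Z; B→W; C→Y; D→X; E→Z.
Only (B, W) has each player best-responding; Nash payoffs (6, 7).
Player 2's commitment gain: 7 − 7 = 0.

0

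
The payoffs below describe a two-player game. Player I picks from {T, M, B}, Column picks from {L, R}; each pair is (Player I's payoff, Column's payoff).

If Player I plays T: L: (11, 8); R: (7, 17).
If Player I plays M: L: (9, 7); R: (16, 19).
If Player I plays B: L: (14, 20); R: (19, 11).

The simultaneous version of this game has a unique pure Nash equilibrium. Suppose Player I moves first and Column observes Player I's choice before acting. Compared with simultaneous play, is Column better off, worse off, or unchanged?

worse off

Column best-responds to each possible Player I move:
- T → Column plays R (best of 8, 17); Player I gets 7.
- M → Column plays R (best of 7, 19); Player I gets 16.
- B → Column plays L (best of 20, 11); Player I gets 14.
Among 7, 16, 14, the best is 16 at M. Subgame-perfect outcome: (M, R) with payoffs (16, 19).
Now find the simultaneous Nash equilibrium.
Player I's best replies: L→B; R→B.
Column's best replies: T→R; M→R; B→L.
The unique mutual best reply is (B, L), giving (14, 20).
Column earns 19 sequentially versus 20 at the Nash outcome: worse off.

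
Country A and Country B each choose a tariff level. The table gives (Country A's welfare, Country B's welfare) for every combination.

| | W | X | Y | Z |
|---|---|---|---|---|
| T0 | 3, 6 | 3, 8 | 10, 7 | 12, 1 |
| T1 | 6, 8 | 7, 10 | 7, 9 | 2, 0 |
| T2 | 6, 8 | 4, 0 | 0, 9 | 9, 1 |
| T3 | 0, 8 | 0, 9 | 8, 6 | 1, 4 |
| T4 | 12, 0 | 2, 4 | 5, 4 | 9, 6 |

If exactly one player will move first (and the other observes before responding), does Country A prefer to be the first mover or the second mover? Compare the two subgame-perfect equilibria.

first

If Country A leads: Country B's best replies are T0→X, T1→X, T2→Y, T3→X, T4→Z; Country A's induced payoffs 3, 7, 0, 0, 9; outcome (T4, Z), payoffs (9, 6).
If Country B leads: Country A's best replies are W→T4, X→T1, Y→T0, Z→T0; Country B's induced payoffs 0, 10, 7, 1; outcome (T1, X), payoffs (7, 10).
Country A gets 9 moving first and 7 moving second, so Country A prefers to move first.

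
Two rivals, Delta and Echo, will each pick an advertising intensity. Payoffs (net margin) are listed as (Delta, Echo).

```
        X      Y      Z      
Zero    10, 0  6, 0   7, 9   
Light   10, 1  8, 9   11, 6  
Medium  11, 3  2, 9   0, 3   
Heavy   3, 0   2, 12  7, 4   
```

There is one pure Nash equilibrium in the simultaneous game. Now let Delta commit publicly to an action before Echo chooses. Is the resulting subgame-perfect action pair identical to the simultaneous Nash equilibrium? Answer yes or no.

yes

Backward induction with Delta moving first.
- Zero: Echo compares 0, 0, 9 and picks Z; Delta would get 7.
- Light: Echo compares 1, 9, 6 and picks Y; Delta would get 8.
- Medium: Echo compares 3, 9, 3 and picks Y; Delta would get 2.
- Heavy: Echo compares 0, 12, 4 and picks Y; Delta would get 2.
Maximizing over 7, 8, 2, 2, Delta chooses Light. Subgame-perfect outcome: (Light, Y) with payoffs (8, 9).
Under simultaneous play:
Delta's best replies: X→Medium; Y→Light; Z→Light.
Echo's best replies: Zero→Z; Light→Y; Medium→Y; Heavy→Y.
Only (Light, Y) has each player best-responding; Nash payoffs (8, 9).
Sequential outcome (Light, Y) coincides with the Nash profile (Light, Y).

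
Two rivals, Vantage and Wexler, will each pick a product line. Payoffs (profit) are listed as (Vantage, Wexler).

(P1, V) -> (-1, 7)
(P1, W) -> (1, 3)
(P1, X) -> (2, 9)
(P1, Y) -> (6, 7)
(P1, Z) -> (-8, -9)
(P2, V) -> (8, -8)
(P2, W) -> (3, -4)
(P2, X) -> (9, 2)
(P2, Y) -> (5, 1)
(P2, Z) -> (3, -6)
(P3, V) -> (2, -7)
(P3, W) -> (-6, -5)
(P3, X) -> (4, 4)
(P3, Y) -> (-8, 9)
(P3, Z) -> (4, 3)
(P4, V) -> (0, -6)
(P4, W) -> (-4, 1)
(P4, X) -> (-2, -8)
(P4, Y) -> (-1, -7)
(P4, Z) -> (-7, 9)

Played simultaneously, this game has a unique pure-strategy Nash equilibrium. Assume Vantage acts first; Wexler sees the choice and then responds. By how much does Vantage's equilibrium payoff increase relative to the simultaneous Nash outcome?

Solve by backward induction (Vantage leads).
- P1 → Wexler plays X (best of 7, 3, 9, 7, -9); Vantage gets 2.
- P2 → Wexler plays X (best of -8, -4, 2, 1, -6); Vantage gets 9.
- P3 → Wexler plays Y (best of -7, -5, 4, 9, 3); Vantage gets -8.
- P4 → Wexler plays Z (best of -6, 1, -8, -7, 9); Vantage gets -7.
Among 2, 9, -8, -7, the best is 9 at P2. Subgame-perfect outcome: (P2, X) with payoffs (9, 2).
Now find the simultaneous Nash equilibrium.
Vantage's best replies: V→P2; W→P2; X→P2; Y→P1; Z→P3.
Wexler's best replies: P1→X; P2→X; P3→Y; P4→Z.
The unique mutual best reply is (P2, X), giving (9, 2).
Vantage's commitment gain: 9 − 9 = 0.

0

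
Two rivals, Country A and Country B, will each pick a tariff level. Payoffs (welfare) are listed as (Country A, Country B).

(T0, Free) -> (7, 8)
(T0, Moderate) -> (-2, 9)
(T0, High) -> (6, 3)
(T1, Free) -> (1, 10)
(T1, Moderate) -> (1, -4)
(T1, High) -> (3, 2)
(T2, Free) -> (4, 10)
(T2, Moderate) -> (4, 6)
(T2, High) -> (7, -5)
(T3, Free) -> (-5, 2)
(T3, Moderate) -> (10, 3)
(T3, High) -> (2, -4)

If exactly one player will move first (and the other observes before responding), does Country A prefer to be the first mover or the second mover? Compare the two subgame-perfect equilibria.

first

If Country A leads: Country B's best replies are T0→Moderate, T1→Free, T2→Free, T3→Moderate; Country A's induced payoffs -2, 1, 4, 10; outcome (T3, Moderate), payoffs (10, 3).
If Country B leads: Country A's best replies are Free→T0, Moderate→T3, High→T2; Country B's induced payoffs 8, 3, -5; outcome (T0, Free), payoffs (7, 8).
Country A gets 10 moving first and 7 moving second, so Country A prefers to move first.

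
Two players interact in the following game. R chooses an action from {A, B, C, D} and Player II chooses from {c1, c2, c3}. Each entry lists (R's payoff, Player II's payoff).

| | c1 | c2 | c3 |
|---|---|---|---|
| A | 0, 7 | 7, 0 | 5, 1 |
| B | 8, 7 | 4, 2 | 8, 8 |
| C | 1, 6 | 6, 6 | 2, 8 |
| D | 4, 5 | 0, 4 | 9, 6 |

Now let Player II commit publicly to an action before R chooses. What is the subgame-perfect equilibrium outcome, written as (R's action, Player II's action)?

(B, c1)

R best-responds to each possible Player II move:
- c1: BR = B, leader payoff 7.
- c2: BR = A, leader payoff 0.
- c3: BR = D, leader payoff 6.
Among 7, 0, 6, the best is 7 at c1. Subgame-perfect outcome: (B, c1) with payoffs (8, 7).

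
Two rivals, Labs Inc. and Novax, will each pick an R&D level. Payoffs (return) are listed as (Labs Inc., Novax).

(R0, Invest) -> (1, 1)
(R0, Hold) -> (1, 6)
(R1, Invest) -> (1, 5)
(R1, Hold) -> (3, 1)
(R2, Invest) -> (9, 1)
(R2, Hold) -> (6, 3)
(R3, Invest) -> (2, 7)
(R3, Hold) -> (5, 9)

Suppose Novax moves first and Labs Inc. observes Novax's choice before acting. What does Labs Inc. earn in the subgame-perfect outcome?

Backward induction with Novax moving first.
- Invest → Labs Inc. plays R2 (best of 1, 1, 9, 2); Novax gets 1.
- Hold → Labs Inc. plays R2 (best of 1, 3, 6, 5); Novax gets 3.
Novax's induced payoffs are 1, 3, so Novax commits to Hold. Subgame-perfect outcome: (R2, Hold) with payoffs (6, 3).

6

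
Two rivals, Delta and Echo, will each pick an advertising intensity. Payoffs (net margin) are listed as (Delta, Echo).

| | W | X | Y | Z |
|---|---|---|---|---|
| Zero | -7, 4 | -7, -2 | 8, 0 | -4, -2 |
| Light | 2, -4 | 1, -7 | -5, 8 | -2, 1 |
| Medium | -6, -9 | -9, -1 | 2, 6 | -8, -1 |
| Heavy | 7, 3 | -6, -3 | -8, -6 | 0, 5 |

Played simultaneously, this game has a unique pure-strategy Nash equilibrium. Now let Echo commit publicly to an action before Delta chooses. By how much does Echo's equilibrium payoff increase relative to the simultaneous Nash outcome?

Solve by backward induction (Echo leads).
- W: Delta compares -7, 2, -6, 7 and picks Heavy; Echo would get 3.
- X: Delta compares -7, 1, -9, -6 and picks Light; Echo would get -7.
- Y: Delta compares 8, -5, 2, -8 and picks Zero; Echo would get 0.
- Z: Delta compares -4, -2, -8, 0 and picks Heavy; Echo would get 5.
Maximizing over 3, -7, 0, 5, Echo chooses Z. Subgame-perfect outcome: (Heavy, Z) with payoffs (0, 5).
Now find the simultaneous Nash equilibrium.
Delta's best replies: W→Heavy; X→Light; Y→Zero; Z→Heavy.
Echo's best replies: Zero→W; Light→Y; Medium→Y; Heavy→Z.
Only (Heavy, Z) has each player best-responding; Nash payoffs (0, 5).
Echo's commitment gain: 5 − 5 = 0.

0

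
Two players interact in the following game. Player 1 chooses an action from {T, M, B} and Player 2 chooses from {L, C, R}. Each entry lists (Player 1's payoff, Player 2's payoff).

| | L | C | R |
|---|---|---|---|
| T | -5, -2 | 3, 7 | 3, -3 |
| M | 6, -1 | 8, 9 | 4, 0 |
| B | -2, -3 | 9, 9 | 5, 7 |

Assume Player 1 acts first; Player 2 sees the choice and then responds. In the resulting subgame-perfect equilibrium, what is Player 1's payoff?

9

Solve by backward induction (Player 1 leads).
- T: BR = C, leader payoff 3.
- M: BR = C, leader payoff 8.
- B: BR = C, leader payoff 9.
Maximizing over 3, 8, 9, Player 1 chooses B. Subgame-perfect outcome: (B, C) with payoffs (9, 9).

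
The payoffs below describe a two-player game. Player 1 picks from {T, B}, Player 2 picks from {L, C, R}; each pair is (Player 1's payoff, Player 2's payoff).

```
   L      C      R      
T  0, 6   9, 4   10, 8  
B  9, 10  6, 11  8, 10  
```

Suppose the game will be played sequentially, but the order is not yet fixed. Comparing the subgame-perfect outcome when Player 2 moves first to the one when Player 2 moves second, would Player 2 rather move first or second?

If Player 1 leads: Player 2's best replies are T→R, B→C; Player 1's induced payoffs 10, 6; outcome (T, R), payoffs (10, 8).
If Player 2 leads: Player 1's best replies are L→B, C→T, R→T; Player 2's induced payoffs 10, 4, 8; outcome (B, L), payoffs (9, 10).
Player 2 gets 10 moving first and 8 moving second, so Player 2 prefers to move first.

first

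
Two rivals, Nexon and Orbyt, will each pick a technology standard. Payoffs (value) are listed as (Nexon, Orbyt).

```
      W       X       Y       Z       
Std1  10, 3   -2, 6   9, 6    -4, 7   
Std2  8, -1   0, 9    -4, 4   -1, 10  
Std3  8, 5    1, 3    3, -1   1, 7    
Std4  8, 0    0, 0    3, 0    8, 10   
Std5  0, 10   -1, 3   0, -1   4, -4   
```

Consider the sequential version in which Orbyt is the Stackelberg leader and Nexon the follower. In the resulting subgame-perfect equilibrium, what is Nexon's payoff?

8

Backward induction with Orbyt moving first.
- W → Nexon plays Std1 (best of 10, 8, 8, 8, 0); Orbyt gets 3.
- X → Nexon plays Std3 (best of -2, 0, 1, 0, -1); Orbyt gets 3.
- Y → Nexon plays Std1 (best of 9, -4, 3, 3, 0); Orbyt gets 6.
- Z → Nexon plays Std4 (best of -4, -1, 1, 8, 4); Orbyt gets 10.
Maximizing over 3, 3, 6, 10, Orbyt chooses Z. Subgame-perfect outcome: (Std4, Z) with payoffs (8, 10).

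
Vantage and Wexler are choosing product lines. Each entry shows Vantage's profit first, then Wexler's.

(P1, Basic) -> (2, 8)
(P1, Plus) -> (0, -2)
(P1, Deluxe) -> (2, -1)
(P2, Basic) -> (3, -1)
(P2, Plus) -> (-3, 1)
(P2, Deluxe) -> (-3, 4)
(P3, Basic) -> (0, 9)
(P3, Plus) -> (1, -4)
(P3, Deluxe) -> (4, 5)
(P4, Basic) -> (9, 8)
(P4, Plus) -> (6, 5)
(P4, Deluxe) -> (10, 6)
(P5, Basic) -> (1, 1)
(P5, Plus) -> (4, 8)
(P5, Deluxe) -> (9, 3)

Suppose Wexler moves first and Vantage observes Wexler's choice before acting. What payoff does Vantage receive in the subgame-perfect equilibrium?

Work backward from Vantage's decision.
- Basic → Vantage plays P4 (best of 2, 3, 0, 9, 1); Wexler gets 8.
- Plus → Vantage plays P4 (best of 0, -3, 1, 6, 4); Wexler gets 5.
- Deluxe → Vantage plays P4 (best of 2, -3, 4, 10, 9); Wexler gets 6.
Among 8, 5, 6, the best is 8 at Basic. Subgame-perfect outcome: (P4, Basic) with payoffs (9, 8).

9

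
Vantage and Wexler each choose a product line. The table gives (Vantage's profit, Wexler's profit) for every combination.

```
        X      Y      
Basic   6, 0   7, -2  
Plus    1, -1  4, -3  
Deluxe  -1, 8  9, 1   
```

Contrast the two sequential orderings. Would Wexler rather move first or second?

If Vantage leads: Wexler's best replies are Basic→X, Plus→X, Deluxe→X; Vantage's induced payoffs 6, 1, -1; outcome (Basic, X), payoffs (6, 0).
If Wexler leads: Vantage's best replies are X→Basic, Y→Deluxe; Wexler's induced payoffs 0, 1; outcome (Deluxe, Y), payoffs (9, 1).
Wexler gets 1 moving first and 0 moving second, so Wexler prefers to move first.

first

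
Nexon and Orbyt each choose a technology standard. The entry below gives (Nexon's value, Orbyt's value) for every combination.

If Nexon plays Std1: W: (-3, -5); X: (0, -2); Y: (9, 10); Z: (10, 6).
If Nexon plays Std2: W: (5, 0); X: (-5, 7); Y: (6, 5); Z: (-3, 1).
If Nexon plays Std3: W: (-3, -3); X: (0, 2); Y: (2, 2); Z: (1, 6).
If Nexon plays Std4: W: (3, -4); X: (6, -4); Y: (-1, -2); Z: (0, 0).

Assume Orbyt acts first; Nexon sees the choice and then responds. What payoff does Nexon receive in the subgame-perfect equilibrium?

9

Nexon best-responds to each possible Orbyt move:
- W: BR = Std2, leader payoff 0.
- X: BR = Std4, leader payoff -4.
- Y: BR = Std1, leader payoff 10.
- Z: BR = Std1, leader payoff 6.
Orbyt's induced payoffs are 0, -4, 10, 6, so Orbyt commits to Y. Subgame-perfect outcome: (Std1, Y) with payoffs (9, 10).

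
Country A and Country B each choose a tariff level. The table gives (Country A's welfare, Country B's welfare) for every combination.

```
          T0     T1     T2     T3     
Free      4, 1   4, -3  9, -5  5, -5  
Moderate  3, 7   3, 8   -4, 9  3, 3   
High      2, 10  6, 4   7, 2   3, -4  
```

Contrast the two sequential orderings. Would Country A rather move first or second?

second

If Country A leads: Country B's best replies are Free→T0, Moderate→T2, High→T0; Country A's induced payoffs 4, -4, 2; outcome (Free, T0), payoffs (4, 1).
If Country B leads: Country A's best replies are T0→Free, T1→High, T2→Free, T3→Free; Country B's induced payoffs 1, 4, -5, -5; outcome (High, T1), payoffs (6, 4).
Country A gets 4 moving first and 6 moving second, so Country A prefers to move second.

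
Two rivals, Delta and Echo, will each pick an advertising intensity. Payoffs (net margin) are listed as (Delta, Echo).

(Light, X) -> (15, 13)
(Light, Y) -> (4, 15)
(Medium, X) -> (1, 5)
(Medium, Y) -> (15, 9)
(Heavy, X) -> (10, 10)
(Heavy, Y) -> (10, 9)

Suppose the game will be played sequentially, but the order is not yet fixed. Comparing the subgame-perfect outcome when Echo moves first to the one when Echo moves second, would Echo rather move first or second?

If Delta leads: Echo's best replies are Light→Y, Medium→Y, Heavy→X; Delta's induced payoffs 4, 15, 10; outcome (Medium, Y), payoffs (15, 9).
If Echo leads: Delta's best replies are X→Light, Y→Medium; Echo's induced payoffs 13, 9; outcome (Light, X), payoffs (15, 13).
Echo gets 13 moving first and 9 moving second, so Echo prefers to move first.

first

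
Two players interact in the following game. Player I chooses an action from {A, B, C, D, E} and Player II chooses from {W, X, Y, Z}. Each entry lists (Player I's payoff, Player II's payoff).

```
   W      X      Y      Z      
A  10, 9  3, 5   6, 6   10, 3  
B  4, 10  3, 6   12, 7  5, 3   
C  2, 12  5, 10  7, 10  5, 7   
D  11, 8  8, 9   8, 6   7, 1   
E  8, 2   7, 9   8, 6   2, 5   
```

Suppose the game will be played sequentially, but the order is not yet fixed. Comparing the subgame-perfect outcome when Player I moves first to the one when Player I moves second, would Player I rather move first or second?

If Player I leads: Player II's best replies are A→W, B→W, C→W, D→X, E→X; Player I's induced payoffs 10, 4, 2, 8, 7; outcome (A, W), payoffs (10, 9).
If Player II leads: Player I's best replies are W→D, X→D, Y→B, Z→A; Player II's induced payoffs 8, 9, 7, 3; outcome (D, X), payoffs (8, 9).
Player I gets 10 moving first and 8 moving second, so Player I prefers to move first.

first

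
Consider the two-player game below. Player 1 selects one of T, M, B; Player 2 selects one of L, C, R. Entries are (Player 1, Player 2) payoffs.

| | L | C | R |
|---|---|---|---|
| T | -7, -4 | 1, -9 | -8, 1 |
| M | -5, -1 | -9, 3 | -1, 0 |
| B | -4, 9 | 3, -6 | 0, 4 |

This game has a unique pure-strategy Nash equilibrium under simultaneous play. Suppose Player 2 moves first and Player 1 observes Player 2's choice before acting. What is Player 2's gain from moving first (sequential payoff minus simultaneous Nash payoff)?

0

Backward induction with Player 2 moving first.
- L → Player 1 plays B (best of -7, -5, -4); Player 2 gets 9.
- C → Player 1 plays B (best of 1, -9, 3); Player 2 gets -6.
- R → Player 1 plays B (best of -8, -1, 0); Player 2 gets 4.
Maximizing over 9, -6, 4, Player 2 chooses L. Subgame-perfect outcome: (B, L) with payoffs (-4, 9).
For the simultaneous game, intersect best replies.
Player 1's best replies: L→B; C→B; R→B.
Player 2's best replies: T→R; M→C; B→L.
Only (B, L) has each player best-responding; Nash payoffs (-4, 9).
Player 2's commitment gain: 9 − 9 = 0.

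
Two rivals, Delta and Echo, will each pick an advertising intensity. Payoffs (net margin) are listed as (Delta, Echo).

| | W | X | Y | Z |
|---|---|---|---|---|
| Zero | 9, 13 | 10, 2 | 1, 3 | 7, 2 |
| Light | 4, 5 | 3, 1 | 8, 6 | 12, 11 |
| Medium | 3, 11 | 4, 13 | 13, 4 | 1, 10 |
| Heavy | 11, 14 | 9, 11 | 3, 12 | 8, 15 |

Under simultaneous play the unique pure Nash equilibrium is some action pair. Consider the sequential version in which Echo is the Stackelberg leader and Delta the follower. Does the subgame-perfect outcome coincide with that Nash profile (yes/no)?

no

Solve by backward induction (Echo leads).
- W: Delta compares 9, 4, 3, 11 and picks Heavy; Echo would get 14.
- X: Delta compares 10, 3, 4, 9 and picks Zero; Echo would get 2.
- Y: Delta compares 1, 8, 13, 3 and picks Medium; Echo would get 4.
- Z: Delta compares 7, 12, 1, 8 and picks Light; Echo would get 11.
Echo's induced payoffs are 14, 2, 4, 11, so Echo commits to W. Subgame-perfect outcome: (Heavy, W) with payoffs (11, 14).
For the simultaneous game, intersect best replies.
Delta's best replies: W→Heavy; X→Zero; Y→Medium; Z→Light.
Echo's best replies: Zero→W; Light→Z; Medium→X; Heavy→Z.
The unique mutual best reply is (Light, Z), giving (12, 11).
Sequential outcome (Heavy, W) differs from the Nash profile (Light, Z).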